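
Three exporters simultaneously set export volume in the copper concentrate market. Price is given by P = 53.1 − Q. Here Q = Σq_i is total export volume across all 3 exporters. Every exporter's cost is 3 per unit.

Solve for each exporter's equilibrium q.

A representative exporter's profit is π_i = q_i(53.1 − Q) − 3q_i, with Q = q_i + Σ_{j≠i} q_j.
First-order condition: 50.1 − 2q_i − Σ_{j≠i} q_j = 0.
In a symmetric equilibrium every exporter chooses the same q, so Σ_{j≠i} q_j = 2q. The condition becomes 50.1 − 4q = 0, giving q = 50.1/4 = 12.525.

12.525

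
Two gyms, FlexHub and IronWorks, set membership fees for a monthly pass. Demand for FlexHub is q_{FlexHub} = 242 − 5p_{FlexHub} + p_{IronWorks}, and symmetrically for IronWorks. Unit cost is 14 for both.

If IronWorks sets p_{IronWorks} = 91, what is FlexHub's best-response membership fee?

FlexHub's profit: π = (p_{FlexHub} − 14)(242 − 5p_{FlexHub} + p_{IronWorks}).
∂π/∂p_{FlexHub} = 312 − 10p_{FlexHub} + p_{IronWorks} = 0 ⇒ p_{FlexHub} = 31.2 + 0.1p_{IronWorks}.
At p_{IronWorks} = 91: p_{FlexHub} = 31.2 + 0.1·91 = 40.3.

40.3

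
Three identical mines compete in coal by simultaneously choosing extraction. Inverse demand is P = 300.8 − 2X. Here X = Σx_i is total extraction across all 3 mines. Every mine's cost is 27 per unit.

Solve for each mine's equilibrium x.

34.225

A representative mine's profit is π_i = x_i(300.8 − 2X) − 27x_i, with X = x_i + Σ_{j≠i} x_j.
First-order condition: 273.8 − 4x_i − 2Σ_{j≠i} x_j = 0.
In a symmetric equilibrium every mine chooses the same x, so Σ_{j≠i} x_j = 2x. The condition becomes 273.8 − 8x = 0, giving x = 273.8/8 = 34.225.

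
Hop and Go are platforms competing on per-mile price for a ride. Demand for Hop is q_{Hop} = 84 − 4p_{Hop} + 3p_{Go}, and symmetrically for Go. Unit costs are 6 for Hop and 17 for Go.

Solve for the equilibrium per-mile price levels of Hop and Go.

24, 28

Hop's profit: π = (p_{Hop} − 6)(84 − 4p_{Hop} + 3p_{Go}).
∂π/∂p_{Hop} = 108 − 8p_{Hop} + 3p_{Go} = 0 ⇒ p_{Hop} = 13.5 + 0.375p_{Go}.
Similarly p_{Go} = 19 + 0.375p_{Hop}.
Solving the two reaction functions simultaneously: (1 − (0.375)(0.375))p_{Hop} = 13.5 + 0.375·19, so (55/64)p_{Hop} = 20.625 and p_{Hop} = 24.
Then p_{Go} = 19 + 0.375·24 = 28.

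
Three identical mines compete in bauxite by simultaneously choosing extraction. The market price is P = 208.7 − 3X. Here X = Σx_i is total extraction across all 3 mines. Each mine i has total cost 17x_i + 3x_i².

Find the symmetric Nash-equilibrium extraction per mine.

A representative mine's profit is π_i = x_i(208.7 − 3X) − 17x_i − 3x_i², with X = x_i + Σ_{j≠i} x_j.
First-order condition: 191.7 − 12x_i − 3Σ_{j≠i} x_j = 0.
Imposing symmetry (x_j = x for all j) turns Σ_{j≠i} x_j into 2x, so 191.7 = 18x and x = 10.65.

10.65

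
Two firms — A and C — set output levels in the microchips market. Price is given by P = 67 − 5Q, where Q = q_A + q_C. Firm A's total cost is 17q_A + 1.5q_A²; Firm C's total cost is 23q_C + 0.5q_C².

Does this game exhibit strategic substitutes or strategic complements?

Firm A's profit: π = q_A(67 − 5(q_A + q_C)) − 17q_A − 1.5q_A².
∂π/∂q_A = 50 − 13q_A − 5q_C = 0, so q_A = 50/13 − (5/13)q_C.
The best-response slope dq_A/dq_C = −5/13 < 0: the reaction function is downward-sloping, so the choices are strategic substitutes.

strategic substitutes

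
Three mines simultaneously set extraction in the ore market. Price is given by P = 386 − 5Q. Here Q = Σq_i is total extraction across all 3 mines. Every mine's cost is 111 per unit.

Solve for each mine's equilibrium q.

13.75

A representative mine's profit is π_i = q_i(386 − 5Q) − 111q_i, with Q = q_i + Σ_{j≠i} q_j.
First-order condition: 275 − 10q_i − 5Σ_{j≠i} q_j = 0.
With identical mines, set every q_j = q: then 275 − 10q − 10q = 0, i.e. q = 275/20 = 13.75.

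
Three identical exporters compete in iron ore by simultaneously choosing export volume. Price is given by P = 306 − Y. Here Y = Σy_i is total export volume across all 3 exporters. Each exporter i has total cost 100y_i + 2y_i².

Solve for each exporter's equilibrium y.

25.75

A representative exporter's profit is π_i = y_i(306 − Y) − 100y_i − 2y_i², with Y = y_i + Σ_{j≠i} y_j.
First-order condition: 206 − 6y_i − Σ_{j≠i} y_j = 0.
In a symmetric equilibrium every exporter chooses the same y, so Σ_{j≠i} y_j = 2y. The condition becomes 206 − 8y = 0, giving y = 206/8 = 25.75.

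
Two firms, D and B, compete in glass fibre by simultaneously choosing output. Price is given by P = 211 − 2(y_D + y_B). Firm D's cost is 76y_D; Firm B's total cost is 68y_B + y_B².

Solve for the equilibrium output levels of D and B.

26.2, 15.1

Firm D's profit: π = y_D(211 − 2(y_D + y_B)) − 76y_D.
∂π/∂y_D = 135 − 4y_D − 2y_B = 0, so y_D = 33.75 − 0.5y_B.
For B: ∂π/∂y_B = 143 − 6y_B − 2y_D = 0 ⇒ y_B = 143/6 − (1/3)y_D.
Plugging y_B into D's best response: y_D = 33.75 − 0.5(143/6 − (1/3)y_D) ⇒ (5/6)y_D = 131/6, so y_D = 26.2.
Then y_B = 143/6 − (1/3)·26.2 = 15.1.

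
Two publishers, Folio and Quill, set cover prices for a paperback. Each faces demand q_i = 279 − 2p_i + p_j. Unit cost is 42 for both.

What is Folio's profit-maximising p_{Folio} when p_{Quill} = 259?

155.5

Folio's profit: π = (p_{Folio} − 42)(279 − 2p_{Folio} + p_{Quill}).
∂π/∂p_{Folio} = 363 − 4p_{Folio} + p_{Quill} = 0 ⇒ p_{Folio} = 90.75 + 0.25p_{Quill}.
At p_{Quill} = 259: p_{Folio} = 90.75 + 0.25·259 = 155.5.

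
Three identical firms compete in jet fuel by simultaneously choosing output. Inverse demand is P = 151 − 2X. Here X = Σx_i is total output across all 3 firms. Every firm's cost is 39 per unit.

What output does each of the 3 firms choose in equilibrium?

14

A representative firm's profit is π_i = x_i(151 − 2X) − 39x_i, with X = x_i + Σ_{j≠i} x_j.
First-order condition: 112 − 4x_i − 2Σ_{j≠i} x_j = 0.
With identical firms, set every x_j = x: then 112 − 4x − 4x = 0, i.e. x = 112/8 = 14.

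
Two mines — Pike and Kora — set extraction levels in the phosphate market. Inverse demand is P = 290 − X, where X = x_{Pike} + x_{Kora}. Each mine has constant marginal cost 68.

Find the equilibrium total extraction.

148

Mine Pike's profit: π = x_{Pike}(290 − (x_{Pike} + x_{Kora})) − 68x_{Pike}.
∂π/∂x_{Pike} = 222 − 2x_{Pike} − x_{Kora} = 0, so x_{Pike} = 111 − 0.5x_{Kora}.
Setting x_{Pike} = x_{Kora} in the reaction function: x_{Pike} = 111 − 0.5x_{Pike}, so x_{Pike} = 111 / 1.5 = 74.
Total extraction: 74 + 74 = 148.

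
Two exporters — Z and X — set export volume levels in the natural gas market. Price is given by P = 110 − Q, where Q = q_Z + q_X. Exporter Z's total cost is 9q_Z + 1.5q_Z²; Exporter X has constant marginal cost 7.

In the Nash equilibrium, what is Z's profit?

Exporter Z's profit: π = q_Z(110 − (q_Z + q_X)) − 9q_Z − 1.5q_Z².
∂π/∂q_Z = 101 − 5q_Z − q_X = 0, so q_Z = 20.2 − 0.2q_X.
For X: ∂π/∂q_X = 103 − 2q_X − q_Z = 0 ⇒ q_X = 51.5 − 0.5q_Z.
Substituting the second reaction function into the first: q_Z = 20.2 − 0.2(51.5 − 0.5q_Z), which gives 0.9q_Z = 9.9 ⇒ q_Z = 11.
Then q_X = 51.5 − 0.5·11 = 46.
Price P = 110 − 57 = 53.
Z's profit: (53 − 9)·11 − 1.5(11)² = 302.5.

302.5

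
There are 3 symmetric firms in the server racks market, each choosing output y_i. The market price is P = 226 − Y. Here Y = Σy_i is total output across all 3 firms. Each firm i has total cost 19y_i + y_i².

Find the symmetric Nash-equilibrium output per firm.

A representative firm's profit is π_i = y_i(226 − Y) − 19y_i − y_i², with Y = y_i + Σ_{j≠i} y_j.
First-order condition: 207 − 4y_i − Σ_{j≠i} y_j = 0.
With identical firms, set every y_j = y: then 207 − 4y − 2y = 0, i.e. y = 207/6 = 34.5.

34.5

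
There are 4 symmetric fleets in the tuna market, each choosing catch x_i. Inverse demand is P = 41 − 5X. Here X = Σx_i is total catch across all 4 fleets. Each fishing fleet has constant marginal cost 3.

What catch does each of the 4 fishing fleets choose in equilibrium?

A representative fishing fleet's profit is π_i = x_i(41 − 5X) − 3x_i, with X = x_i + Σ_{j≠i} x_j.
First-order condition: 38 − 10x_i − 5Σ_{j≠i} x_j = 0.
With identical fishing fleets, set every x_j = x: then 38 − 10x − 15x = 0, i.e. x = 38/25 = 1.52.

1.52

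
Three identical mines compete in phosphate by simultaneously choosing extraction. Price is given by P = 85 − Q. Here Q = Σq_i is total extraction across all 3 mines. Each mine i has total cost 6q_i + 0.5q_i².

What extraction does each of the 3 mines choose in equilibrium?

A representative mine's profit is π_i = q_i(85 − Q) − 6q_i − 0.5q_i², with Q = q_i + Σ_{j≠i} q_j.
First-order condition: 79 − 3q_i − Σ_{j≠i} q_j = 0.
Imposing symmetry (q_j = q for all j) turns Σ_{j≠i} q_j into 2q, so 79 = 5q and q = 15.8.

15.8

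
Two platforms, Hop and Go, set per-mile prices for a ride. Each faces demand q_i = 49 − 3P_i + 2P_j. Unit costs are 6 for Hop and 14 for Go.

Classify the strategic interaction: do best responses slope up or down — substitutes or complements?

Hop's profit: π = (P_{Hop} − 6)(49 − 3P_{Hop} + 2P_{Go}).
∂π/∂P_{Hop} = 67 − 6P_{Hop} + 2P_{Go} = 0 ⇒ P_{Hop} = 67/6 + (1/3)P_{Go}.
The best-response slope dP_{Hop}/dP_{Go} = 1/3 > 0: the reaction function is upward-sloping, so the choices are strategic complements.

strategic complements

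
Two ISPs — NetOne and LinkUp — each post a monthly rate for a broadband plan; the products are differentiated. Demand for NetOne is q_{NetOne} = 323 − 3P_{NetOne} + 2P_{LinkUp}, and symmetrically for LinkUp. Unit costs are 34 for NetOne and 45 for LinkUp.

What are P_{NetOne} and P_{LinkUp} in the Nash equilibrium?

NetOne's profit: π = (P_{NetOne} − 34)(323 − 3P_{NetOne} + 2P_{LinkUp}).
∂π/∂P_{NetOne} = 425 − 6P_{NetOne} + 2P_{LinkUp} = 0 ⇒ P_{NetOne} = 425/6 + (1/3)P_{LinkUp}.
Similarly P_{LinkUp} = 229/3 + (1/3)P_{NetOne}.
Plugging P_{LinkUp} into NetOne's best response: P_{NetOne} = 425/6 + (1/3)(229/3 + (1/3)P_{NetOne}) ⇒ (8/9)P_{NetOne} = 1733/18, so P_{NetOne} = 108.3125.
Then P_{LinkUp} = 229/3 + (1/3)·108.3125 = 112.4375.

108.3125, 112.4375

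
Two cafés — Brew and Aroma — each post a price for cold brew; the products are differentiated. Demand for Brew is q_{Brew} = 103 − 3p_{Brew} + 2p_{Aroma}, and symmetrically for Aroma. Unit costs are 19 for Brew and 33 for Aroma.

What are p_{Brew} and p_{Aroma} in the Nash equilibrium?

Brew's profit: π = (p_{Brew} − 19)(103 − 3p_{Brew} + 2p_{Aroma}).
∂π/∂p_{Brew} = 160 − 6p_{Brew} + 2p_{Aroma} = 0 ⇒ p_{Brew} = 80/3 + (1/3)p_{Aroma}.
Similarly p_{Aroma} = 101/3 + (1/3)p_{Brew}.
Solving the two reaction functions simultaneously: (1 − (1/3)(1/3))p_{Brew} = 80/3 + (1/3)·(101/3), so (8/9)p_{Brew} = 341/9 and p_{Brew} = 42.625.
Then p_{Aroma} = 101/3 + (1/3)·42.625 = 47.875.

42.625, 47.875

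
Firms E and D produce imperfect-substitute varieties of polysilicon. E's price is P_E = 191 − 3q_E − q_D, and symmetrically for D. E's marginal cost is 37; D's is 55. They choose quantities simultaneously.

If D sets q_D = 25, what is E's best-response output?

21.5

Firm E's profit: π = q_E(191 − 3q_E − q_D) − 37q_E.
∂π/∂q_E = 154 − 6q_E − q_D = 0 ⇒ q_E = 77/3 − (1/6)q_D.
At q_D = 25: q_E = 77/3 − (1/6)·25 = 21.5.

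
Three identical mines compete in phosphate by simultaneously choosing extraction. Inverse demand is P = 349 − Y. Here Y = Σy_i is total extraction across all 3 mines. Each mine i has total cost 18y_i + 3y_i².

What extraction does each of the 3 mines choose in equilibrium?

A representative mine's profit is π_i = y_i(349 − Y) − 18y_i − 3y_i², with Y = y_i + Σ_{j≠i} y_j.
First-order condition: 331 − 8y_i − Σ_{j≠i} y_j = 0.
With identical mines, set every y_j = y: then 331 − 8y − 2y = 0, i.e. y = 331/10 = 33.1.

33.1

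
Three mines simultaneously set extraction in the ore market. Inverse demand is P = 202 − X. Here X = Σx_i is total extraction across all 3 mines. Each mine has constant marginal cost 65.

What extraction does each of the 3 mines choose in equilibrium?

34.25

A representative mine's profit is π_i = x_i(202 − X) − 65x_i, with X = x_i + Σ_{j≠i} x_j.
First-order condition: 137 − 2x_i − Σ_{j≠i} x_j = 0.
Imposing symmetry (x_j = x for all j) turns Σ_{j≠i} x_j into 2x, so 137 = 4x and x = 34.25.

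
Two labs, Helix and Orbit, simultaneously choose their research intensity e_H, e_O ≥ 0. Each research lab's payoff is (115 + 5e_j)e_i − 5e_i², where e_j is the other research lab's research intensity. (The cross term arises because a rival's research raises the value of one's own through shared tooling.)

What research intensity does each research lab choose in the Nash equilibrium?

Helix's payoff is (115 + 5e_O)e_H − 5e_H².
∂π/∂e_H = 115 + 5e_O − 10e_H = 0, so e_H = 11.5 + 0.5e_O.
By symmetry e_O = e_H; substituting into the reaction function, 0.5e_H = 11.5 and e_H = 23.

23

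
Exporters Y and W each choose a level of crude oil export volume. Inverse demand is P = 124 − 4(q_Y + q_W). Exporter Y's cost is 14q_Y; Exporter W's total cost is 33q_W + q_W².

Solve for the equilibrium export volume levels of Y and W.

Exporter Y's profit: π = q_Y(124 − 4(q_Y + q_W)) − 14q_Y.
∂π/∂q_Y = 110 − 8q_Y − 4q_W = 0, so q_Y = 13.75 − 0.5q_W.
For W: ∂π/∂q_W = 91 − 10q_W − 4q_Y = 0 ⇒ q_W = 9.1 − 0.4q_Y.
Substituting the second reaction function into the first: q_Y = 13.75 − 0.5(9.1 − 0.4q_Y), which gives 0.8q_Y = 9.2 ⇒ q_Y = 11.5.
Then q_W = 9.1 − 0.4·11.5 = 4.5.

11.5, 4.5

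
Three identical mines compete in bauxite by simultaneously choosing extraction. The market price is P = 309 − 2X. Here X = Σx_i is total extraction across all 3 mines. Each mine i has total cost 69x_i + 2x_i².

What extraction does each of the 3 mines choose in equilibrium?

A representative mine's profit is π_i = x_i(309 − 2X) − 69x_i − 2x_i², with X = x_i + Σ_{j≠i} x_j.
First-order condition: 240 − 8x_i − 2Σ_{j≠i} x_j = 0.
With identical mines, set every x_j = x: then 240 − 8x − 4x = 0, i.e. x = 240/12 = 20.

20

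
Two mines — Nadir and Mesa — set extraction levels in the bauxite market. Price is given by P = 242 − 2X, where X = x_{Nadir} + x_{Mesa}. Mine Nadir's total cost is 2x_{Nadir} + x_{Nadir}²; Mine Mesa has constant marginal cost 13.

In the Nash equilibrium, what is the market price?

102.4

Mine Nadir's profit: π = x_{Nadir}(242 − 2(x_{Nadir} + x_{Mesa})) − 2x_{Nadir} − x_{Nadir}².
∂π/∂x_{Nadir} = 240 − 6x_{Nadir} − 2x_{Mesa} = 0, so x_{Nadir} = 40 − (1/3)x_{Mesa}.
For Mesa: ∂π/∂x_{Mesa} = 229 − 4x_{Mesa} − 2x_{Nadir} = 0 ⇒ x_{Mesa} = 57.25 − 0.5x_{Nadir}.
Solving the two reaction functions simultaneously: (1 − (−1/3)(−0.5))x_{Nadir} = 40 − (1/3)·57.25, so (5/6)x_{Nadir} = 251/12 and x_{Nadir} = 25.1.
Then x_{Mesa} = 57.25 − 0.5·25.1 = 44.7.
Equilibrium price: P = 242 − 2·69.8 = 102.4.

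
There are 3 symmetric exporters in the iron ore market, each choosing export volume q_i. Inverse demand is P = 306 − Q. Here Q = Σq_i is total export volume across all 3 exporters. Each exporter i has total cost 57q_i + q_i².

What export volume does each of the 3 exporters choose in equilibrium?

41.5

A representative exporter's profit is π_i = q_i(306 − Q) − 57q_i − q_i², with Q = q_i + Σ_{j≠i} q_j.
First-order condition: 249 − 4q_i − Σ_{j≠i} q_j = 0.
With identical exporters, set every q_j = q: then 249 − 4q − 2q = 0, i.e. q = 249/6 = 41.5.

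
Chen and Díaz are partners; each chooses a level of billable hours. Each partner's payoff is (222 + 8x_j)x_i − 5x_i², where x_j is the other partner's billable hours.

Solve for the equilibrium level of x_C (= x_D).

111

Chen's payoff is (222 + 8x_D)x_C − 5x_C².
∂π/∂x_C = 222 + 8x_D − 10x_C = 0, so x_C = 22.2 + 0.8x_D.
Setting x_C = x_D in the reaction function: x_C = 22.2 + 0.8x_C, so x_C = 22.2 / 0.2 = 111.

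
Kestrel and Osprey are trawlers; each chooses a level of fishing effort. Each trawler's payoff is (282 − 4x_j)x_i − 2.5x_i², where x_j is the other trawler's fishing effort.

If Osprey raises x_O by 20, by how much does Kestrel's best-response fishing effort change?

Kestrel's payoff is (282 − 4x_O)x_K − 2.5x_K².
∂π/∂x_K = 282 − 4x_O − 5x_K = 0, so x_K = 56.4 − 0.8x_O.
The reaction-function slope is −0.8, so a 20-unit rise in x_O moves x_K by −0.8 × 20 = −16. Kestrel's best response falls — the actions are strategic substitutes.

-16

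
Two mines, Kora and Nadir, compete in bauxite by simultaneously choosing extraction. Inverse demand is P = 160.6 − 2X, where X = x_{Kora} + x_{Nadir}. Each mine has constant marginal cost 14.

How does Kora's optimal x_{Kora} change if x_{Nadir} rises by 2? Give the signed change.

-1

Mine Kora's profit: π = x_{Kora}(160.6 − 2(x_{Kora} + x_{Nadir})) − 14x_{Kora}.
∂π/∂x_{Kora} = 146.6 − 4x_{Kora} − 2x_{Nadir} = 0, so x_{Kora} = 36.65 − 0.5x_{Nadir}.
The reaction-function slope is −0.5, so a 2-unit rise in x_{Nadir} moves x_{Kora} by −0.5 × 2 = −1. Kora's best response falls — the actions are strategic substitutes.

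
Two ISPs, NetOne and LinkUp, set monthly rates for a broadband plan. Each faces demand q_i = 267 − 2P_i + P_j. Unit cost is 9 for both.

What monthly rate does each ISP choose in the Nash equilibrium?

95

NetOne's profit: π = (P_{NetOne} − 9)(267 − 2P_{NetOne} + P_{LinkUp}).
∂π/∂P_{NetOne} = 285 − 4P_{NetOne} + P_{LinkUp} = 0 ⇒ P_{NetOne} = 71.25 + 0.25P_{LinkUp}.
The game is symmetric, so in equilibrium P_{LinkUp} = P_{NetOne}: the reaction function gives 0.75P_{NetOne} = 71.25, hence P_{NetOne} = 95.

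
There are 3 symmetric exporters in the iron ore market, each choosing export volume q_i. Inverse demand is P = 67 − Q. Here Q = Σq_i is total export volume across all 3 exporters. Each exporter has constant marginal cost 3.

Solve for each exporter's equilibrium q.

16

A representative exporter's profit is π_i = q_i(67 − Q) − 3q_i, with Q = q_i + Σ_{j≠i} q_j.
First-order condition: 64 − 2q_i − Σ_{j≠i} q_j = 0.
In a symmetric equilibrium every exporter chooses the same q, so Σ_{j≠i} q_j = 2q. The condition becomes 64 − 4q = 0, giving q = 64/4 = 16.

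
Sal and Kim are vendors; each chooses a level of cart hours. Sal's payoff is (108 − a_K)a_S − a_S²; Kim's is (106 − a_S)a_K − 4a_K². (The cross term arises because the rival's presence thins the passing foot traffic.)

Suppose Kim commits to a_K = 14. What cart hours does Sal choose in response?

47

Expanding Sal's payoff: 108a_S − a_Ka_S − a_S².
∂π/∂a_S = 108 − a_K − 2a_S = 0, so a_S = 54 − 0.5a_K.
At a_K = 14: a_S = 54 − 0.5·14 = 47.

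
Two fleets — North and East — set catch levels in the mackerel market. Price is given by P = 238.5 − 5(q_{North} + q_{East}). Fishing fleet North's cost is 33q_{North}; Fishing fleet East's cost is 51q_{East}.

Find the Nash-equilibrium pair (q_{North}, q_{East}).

14.9, 11.3

Fishing fleet North's profit: π = q_{North}(238.5 − 5(q_{North} + q_{East})) − 33q_{North}.
∂π/∂q_{North} = 205.5 − 10q_{North} − 5q_{East} = 0, so q_{North} = 20.55 − 0.5q_{East}.
By the same steps for East: q_{East} = 18.75 − 0.5q_{North}.
Substituting the second reaction function into the first: q_{North} = 20.55 − 0.5(18.75 − 0.5q_{North}), which gives 0.75q_{North} = 11.175 ⇒ q_{North} = 14.9.
Then q_{East} = 18.75 − 0.5·14.9 = 11.3.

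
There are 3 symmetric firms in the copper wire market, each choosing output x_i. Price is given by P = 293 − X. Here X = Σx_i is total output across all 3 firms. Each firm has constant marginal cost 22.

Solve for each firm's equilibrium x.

A representative firm's profit is π_i = x_i(293 − X) − 22x_i, with X = x_i + Σ_{j≠i} x_j.
First-order condition: 271 − 2x_i − Σ_{j≠i} x_j = 0.
In a symmetric equilibrium every firm chooses the same x, so Σ_{j≠i} x_j = 2x. The condition becomes 271 − 4x = 0, giving x = 271/4 = 67.75.

67.75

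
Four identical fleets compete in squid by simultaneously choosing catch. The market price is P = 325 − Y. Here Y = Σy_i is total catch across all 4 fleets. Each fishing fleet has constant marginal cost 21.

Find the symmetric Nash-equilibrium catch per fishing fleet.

60.8

A representative fishing fleet's profit is π_i = y_i(325 − Y) − 21y_i, with Y = y_i + Σ_{j≠i} y_j.
First-order condition: 304 − 2y_i − Σ_{j≠i} y_j = 0.
In a symmetric equilibrium every fishing fleet chooses the same y, so Σ_{j≠i} y_j = 3y. The condition becomes 304 − 5y = 0, giving y = 304/5 = 60.8.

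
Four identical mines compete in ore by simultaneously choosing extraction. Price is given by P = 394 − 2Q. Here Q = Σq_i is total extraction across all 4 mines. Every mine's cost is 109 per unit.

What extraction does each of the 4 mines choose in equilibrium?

28.5

A representative mine's profit is π_i = q_i(394 − 2Q) − 109q_i, with Q = q_i + Σ_{j≠i} q_j.
First-order condition: 285 − 4q_i − 2Σ_{j≠i} q_j = 0.
In a symmetric equilibrium every mine chooses the same q, so Σ_{j≠i} q_j = 3q. The condition becomes 285 − 10q = 0, giving q = 285/10 = 28.5.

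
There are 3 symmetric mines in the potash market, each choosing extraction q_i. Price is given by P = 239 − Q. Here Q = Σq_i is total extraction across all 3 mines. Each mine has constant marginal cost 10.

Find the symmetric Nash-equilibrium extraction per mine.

57.25

A representative mine's profit is π_i = q_i(239 − Q) − 10q_i, with Q = q_i + Σ_{j≠i} q_j.
First-order condition: 229 − 2q_i − Σ_{j≠i} q_j = 0.
With identical mines, set every q_j = q: then 229 − 2q − 2q = 0, i.e. q = 229/4 = 57.25.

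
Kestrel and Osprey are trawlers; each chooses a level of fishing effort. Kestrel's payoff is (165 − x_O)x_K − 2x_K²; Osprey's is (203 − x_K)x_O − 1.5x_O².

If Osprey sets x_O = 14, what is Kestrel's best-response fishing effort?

Expanding Kestrel's payoff: 165x_K − x_Ox_K − 2x_K².
∂π/∂x_K = 165 − x_O − 4x_K = 0, so x_K = 41.25 − 0.25x_O.
At x_O = 14: x_K = 41.25 − 0.25·14 = 37.75.

37.75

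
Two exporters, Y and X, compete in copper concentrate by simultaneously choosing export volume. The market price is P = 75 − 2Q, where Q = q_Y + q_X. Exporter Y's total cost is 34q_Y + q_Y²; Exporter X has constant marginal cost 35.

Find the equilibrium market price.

50.8

Exporter Y's profit: π = q_Y(75 − 2(q_Y + q_X)) − 34q_Y − q_Y².
∂π/∂q_Y = 41 − 6q_Y − 2q_X = 0, so q_Y = 41/6 − (1/3)q_X.
For X: ∂π/∂q_X = 40 − 4q_X − 2q_Y = 0 ⇒ q_X = 10 − 0.5q_Y.
Plugging q_X into Y's best response: q_Y = 41/6 − (1/3)(10 − 0.5q_Y) ⇒ (5/6)q_Y = 3.5, so q_Y = 4.2.
Then q_X = 10 − 0.5·4.2 = 7.9.
Equilibrium price: P = 75 − 2·12.1 = 50.8.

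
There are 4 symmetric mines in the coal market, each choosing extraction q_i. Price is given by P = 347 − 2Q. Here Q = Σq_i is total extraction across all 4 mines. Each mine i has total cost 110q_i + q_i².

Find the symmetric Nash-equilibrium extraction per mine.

19.75

A representative mine's profit is π_i = q_i(347 − 2Q) − 110q_i − q_i², with Q = q_i + Σ_{j≠i} q_j.
First-order condition: 237 − 6q_i − 2Σ_{j≠i} q_j = 0.
Imposing symmetry (q_j = q for all j) turns Σ_{j≠i} q_j into 3q, so 237 = 12q and q = 19.75.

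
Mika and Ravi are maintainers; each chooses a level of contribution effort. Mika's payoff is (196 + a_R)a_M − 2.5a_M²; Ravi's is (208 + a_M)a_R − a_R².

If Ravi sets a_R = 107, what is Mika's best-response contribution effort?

Expanding Mika's payoff: 196a_M + a_Ra_M − 2.5a_M².
∂π/∂a_M = 196 + a_R − 5a_M = 0, so a_M = 39.2 + 0.2a_R.
At a_R = 107: a_M = 39.2 + 0.2·107 = 60.6.

60.6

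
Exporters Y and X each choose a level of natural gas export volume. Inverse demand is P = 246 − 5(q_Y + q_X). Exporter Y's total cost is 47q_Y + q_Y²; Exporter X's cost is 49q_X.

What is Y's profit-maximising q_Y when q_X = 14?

Exporter Y's profit: π = q_Y(246 − 5(q_Y + q_X)) − 47q_Y − q_Y².
∂π/∂q_Y = 199 − 12q_Y − 5q_X = 0, so q_Y = 199/12 − (5/12)q_X.
At q_X = 14: q_Y = 199/12 − (5/12)·14 = 10.75.

10.75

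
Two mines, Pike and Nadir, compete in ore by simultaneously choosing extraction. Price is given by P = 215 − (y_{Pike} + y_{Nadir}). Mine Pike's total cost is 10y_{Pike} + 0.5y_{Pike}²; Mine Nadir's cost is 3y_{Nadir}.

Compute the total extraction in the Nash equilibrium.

Mine Pike's profit: π = y_{Pike}(215 − (y_{Pike} + y_{Nadir})) − 10y_{Pike} − 0.5y_{Pike}².
∂π/∂y_{Pike} = 205 − 3y_{Pike} − y_{Nadir} = 0, so y_{Pike} = 205/3 − (1/3)y_{Nadir}.
For Nadir: ∂π/∂y_{Nadir} = 212 − 2y_{Nadir} − y_{Pike} = 0 ⇒ y_{Nadir} = 106 − 0.5y_{Pike}.
Substituting the second reaction function into the first: y_{Pike} = 205/3 − (1/3)(106 − 0.5y_{Pike}), which gives (5/6)y_{Pike} = 33 ⇒ y_{Pike} = 39.6.
Then y_{Nadir} = 106 − 0.5·39.6 = 86.2.
Total extraction: 39.6 + 86.2 = 125.8.

125.8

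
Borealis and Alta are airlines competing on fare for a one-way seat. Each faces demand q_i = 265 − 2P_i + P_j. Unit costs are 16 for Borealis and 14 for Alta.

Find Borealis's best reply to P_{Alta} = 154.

112.75

Borealis's profit: π = (P_{Borealis} − 16)(265 − 2P_{Borealis} + P_{Alta}).
∂π/∂P_{Borealis} = 297 − 4P_{Borealis} + P_{Alta} = 0 ⇒ P_{Borealis} = 74.25 + 0.25P_{Alta}.
At P_{Alta} = 154: P_{Borealis} = 74.25 + 0.25·154 = 112.75.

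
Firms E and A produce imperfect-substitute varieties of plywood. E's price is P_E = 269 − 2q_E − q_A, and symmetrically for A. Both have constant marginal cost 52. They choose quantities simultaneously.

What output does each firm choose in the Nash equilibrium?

43.4

Firm E's profit: π = q_E(269 − 2q_E − q_A) − 52q_E.
∂π/∂q_E = 217 − 4q_E − q_A = 0 ⇒ q_E = 54.25 − 0.25q_A.
Setting q_E = q_A in the reaction function: q_E = 54.25 − 0.25q_E, so q_E = 54.25 / 1.25 = 43.4.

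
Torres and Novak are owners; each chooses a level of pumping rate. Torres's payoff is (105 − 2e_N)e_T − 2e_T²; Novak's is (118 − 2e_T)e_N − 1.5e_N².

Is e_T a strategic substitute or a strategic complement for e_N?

strategic substitutes

Expanding Torres's payoff: 105e_T − 2e_Ne_T − 2e_T².
∂π/∂e_T = 105 − 2e_N − 4e_T = 0, so e_T = 26.25 − 0.5e_N.
The best-response slope de_T/de_N = −0.5 < 0: the reaction function is downward-sloping, so the choices are strategic substitutes.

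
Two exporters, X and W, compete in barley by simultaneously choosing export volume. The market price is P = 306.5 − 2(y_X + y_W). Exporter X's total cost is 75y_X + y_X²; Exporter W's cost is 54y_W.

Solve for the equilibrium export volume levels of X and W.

21.05, 52.6

Exporter X's profit: π = y_X(306.5 − 2(y_X + y_W)) − 75y_X − y_X².
∂π/∂y_X = 231.5 − 6y_X − 2y_W = 0, so y_X = 463/12 − (1/3)y_W.
For W: ∂π/∂y_W = 252.5 − 4y_W − 2y_X = 0 ⇒ y_W = 63.125 − 0.5y_X.
Solving the two reaction functions simultaneously: (1 − (−1/3)(−0.5))y_X = 463/12 − (1/3)·63.125, so (5/6)y_X = 421/24 and y_X = 21.05.
Then y_W = 63.125 − 0.5·21.05 = 52.6.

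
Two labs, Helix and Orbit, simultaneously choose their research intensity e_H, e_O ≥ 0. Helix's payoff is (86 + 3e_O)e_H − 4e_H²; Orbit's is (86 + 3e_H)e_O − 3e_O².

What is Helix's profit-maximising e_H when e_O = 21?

18.625

Expanding Helix's payoff: 86e_H + 3e_Oe_H − 4e_H².
∂π/∂e_H = 86 + 3e_O − 8e_H = 0, so e_H = 10.75 + 0.375e_O.
At e_O = 21: e_H = 10.75 + 0.375·21 = 18.625.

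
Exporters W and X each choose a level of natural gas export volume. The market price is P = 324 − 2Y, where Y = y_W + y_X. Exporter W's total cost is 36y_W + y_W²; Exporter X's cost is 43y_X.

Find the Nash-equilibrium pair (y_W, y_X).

Exporter W's profit: π = y_W(324 − 2(y_W + y_X)) − 36y_W − y_W².
∂π/∂y_W = 288 − 6y_W − 2y_X = 0, so y_W = 48 − (1/3)y_X.
For X: ∂π/∂y_X = 281 − 4y_X − 2y_W = 0 ⇒ y_X = 70.25 − 0.5y_W.
Plugging y_X into W's best response: y_W = 48 − (1/3)(70.25 − 0.5y_W) ⇒ (5/6)y_W = 295/12, so y_W = 29.5.
Then y_X = 70.25 − 0.5·29.5 = 55.5.

29.5, 55.5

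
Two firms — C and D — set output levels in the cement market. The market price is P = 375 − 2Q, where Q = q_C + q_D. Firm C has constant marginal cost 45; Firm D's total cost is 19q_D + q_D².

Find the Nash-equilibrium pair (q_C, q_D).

63.4, 38.2

Firm C's profit: π = q_C(375 − 2(q_C + q_D)) − 45q_C.
∂π/∂q_C = 330 − 4q_C − 2q_D = 0, so q_C = 82.5 − 0.5q_D.
For D: ∂π/∂q_D = 356 − 6q_D − 2q_C = 0 ⇒ q_D = 178/3 − (1/3)q_C.
Plugging q_D into C's best response: q_C = 82.5 − 0.5(178/3 − (1/3)q_C) ⇒ (5/6)q_C = 317/6, so q_C = 63.4.
Then q_D = 178/3 − (1/3)·63.4 = 38.2.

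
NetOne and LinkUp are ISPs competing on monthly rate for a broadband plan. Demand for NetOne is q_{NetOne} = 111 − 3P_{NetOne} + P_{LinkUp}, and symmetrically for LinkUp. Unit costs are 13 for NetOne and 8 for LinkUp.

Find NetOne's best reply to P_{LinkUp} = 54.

34

NetOne's profit: π = (P_{NetOne} − 13)(111 − 3P_{NetOne} + P_{LinkUp}).
∂π/∂P_{NetOne} = 150 − 6P_{NetOne} + P_{LinkUp} = 0 ⇒ P_{NetOne} = 25 + (1/6)P_{LinkUp}.
At P_{LinkUp} = 54: P_{NetOne} = 25 + (1/6)·54 = 34.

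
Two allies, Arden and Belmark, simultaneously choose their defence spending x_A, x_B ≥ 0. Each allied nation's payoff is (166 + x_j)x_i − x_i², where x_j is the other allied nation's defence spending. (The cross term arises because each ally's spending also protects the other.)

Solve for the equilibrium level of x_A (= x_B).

166

Arden's payoff is (166 + x_B)x_A − x_A².
∂π/∂x_A = 166 + x_B − 2x_A = 0, so x_A = 83 + 0.5x_B.
Setting x_A = x_B in the reaction function: x_A = 83 + 0.5x_A, so x_A = 83 / 0.5 = 166.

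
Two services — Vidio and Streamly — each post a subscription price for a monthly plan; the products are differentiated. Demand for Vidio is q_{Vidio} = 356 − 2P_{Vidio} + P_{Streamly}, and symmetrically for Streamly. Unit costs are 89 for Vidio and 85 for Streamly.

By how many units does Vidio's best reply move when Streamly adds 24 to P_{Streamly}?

Vidio's profit: π = (P_{Vidio} − 89)(356 − 2P_{Vidio} + P_{Streamly}).
∂π/∂P_{Vidio} = 534 − 4P_{Vidio} + P_{Streamly} = 0 ⇒ P_{Vidio} = 133.5 + 0.25P_{Streamly}.
The reaction-function slope is 0.25, so a 24-unit rise in P_{Streamly} moves P_{Vidio} by 0.25 × 24 = 6. Vidio's best response rises — the actions are strategic complements.

6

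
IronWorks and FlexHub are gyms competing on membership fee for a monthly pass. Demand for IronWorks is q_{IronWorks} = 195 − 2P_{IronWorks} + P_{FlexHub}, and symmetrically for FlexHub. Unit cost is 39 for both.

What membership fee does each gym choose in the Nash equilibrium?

IronWorks's profit: π = (P_{IronWorks} − 39)(195 − 2P_{IronWorks} + P_{FlexHub}).
∂π/∂P_{IronWorks} = 273 − 4P_{IronWorks} + P_{FlexHub} = 0 ⇒ P_{IronWorks} = 68.25 + 0.25P_{FlexHub}.
By symmetry P_{FlexHub} = P_{IronWorks}; substituting into the reaction function, 0.75P_{IronWorks} = 68.25 and P_{IronWorks} = 91.

91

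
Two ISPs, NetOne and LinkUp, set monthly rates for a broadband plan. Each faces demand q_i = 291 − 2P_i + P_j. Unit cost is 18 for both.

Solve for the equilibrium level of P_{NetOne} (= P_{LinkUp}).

NetOne's profit: π = (P_{NetOne} − 18)(291 − 2P_{NetOne} + P_{LinkUp}).
∂π/∂P_{NetOne} = 327 − 4P_{NetOne} + P_{LinkUp} = 0 ⇒ P_{NetOne} = 81.75 + 0.25P_{LinkUp}.
Setting P_{NetOne} = P_{LinkUp} in the reaction function: P_{NetOne} = 81.75 + 0.25P_{NetOne}, so P_{NetOne} = 81.75 / 0.75 = 109.

109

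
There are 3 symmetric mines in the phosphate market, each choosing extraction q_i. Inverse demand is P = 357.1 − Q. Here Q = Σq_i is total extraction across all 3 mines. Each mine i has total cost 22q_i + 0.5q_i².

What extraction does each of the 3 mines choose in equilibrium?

67.02

A representative mine's profit is π_i = q_i(357.1 − Q) − 22q_i − 0.5q_i², with Q = q_i + Σ_{j≠i} q_j.
First-order condition: 335.1 − 3q_i − Σ_{j≠i} q_j = 0.
With identical mines, set every q_j = q: then 335.1 − 3q − 2q = 0, i.e. q = 335.1/5 = 67.02.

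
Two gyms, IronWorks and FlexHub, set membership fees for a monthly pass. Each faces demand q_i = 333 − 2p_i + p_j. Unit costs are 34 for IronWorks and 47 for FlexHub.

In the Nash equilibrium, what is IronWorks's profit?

20563.92

IronWorks's profit: π = (p_{IronWorks} − 34)(333 − 2p_{IronWorks} + p_{FlexHub}).
∂π/∂p_{IronWorks} = 401 − 4p_{IronWorks} + p_{FlexHub} = 0 ⇒ p_{IronWorks} = 100.25 + 0.25p_{FlexHub}.
Similarly p_{FlexHub} = 106.75 + 0.25p_{IronWorks}.
Solving the two reaction functions simultaneously: (1 − (0.25)(0.25))p_{IronWorks} = 100.25 + 0.25·106.75, so 0.9375p_{IronWorks} = 126.9375 and p_{IronWorks} = 135.4.
Then p_{FlexHub} = 106.75 + 0.25·135.4 = 140.6.
q_{IronWorks} = 333 − 2·135.4 + 140.6 = 202.8.
Profit = (135.4 − 34)·202.8 = 20563.92.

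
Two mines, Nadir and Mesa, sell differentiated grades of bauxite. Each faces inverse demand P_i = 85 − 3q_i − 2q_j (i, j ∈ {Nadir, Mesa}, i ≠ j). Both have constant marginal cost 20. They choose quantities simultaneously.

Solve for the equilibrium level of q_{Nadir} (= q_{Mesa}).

8.125

Mine Nadir's profit: π = q_{Nadir}(85 − 3q_{Nadir} − 2q_{Mesa}) − 20q_{Nadir}.
∂π/∂q_{Nadir} = 65 − 6q_{Nadir} − 2q_{Mesa} = 0 ⇒ q_{Nadir} = 65/6 − (1/3)q_{Mesa}.
The game is symmetric, so in equilibrium q_{Mesa} = q_{Nadir}: the reaction function gives (4/3)q_{Nadir} = 65/6, hence q_{Nadir} = 8.125.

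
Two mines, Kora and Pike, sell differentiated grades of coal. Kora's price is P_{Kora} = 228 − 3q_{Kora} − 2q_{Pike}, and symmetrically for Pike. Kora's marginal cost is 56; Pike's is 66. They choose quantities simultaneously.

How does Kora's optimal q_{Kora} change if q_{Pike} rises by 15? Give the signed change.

Mine Kora's profit: π = q_{Kora}(228 − 3q_{Kora} − 2q_{Pike}) − 56q_{Kora}.
∂π/∂q_{Kora} = 172 − 6q_{Kora} − 2q_{Pike} = 0 ⇒ q_{Kora} = 86/3 − (1/3)q_{Pike}.
The reaction-function slope is −1/3, so a 15-unit rise in q_{Pike} moves q_{Kora} by −1/3 × 15 = −5. Kora's best response falls — the actions are strategic substitutes.

-5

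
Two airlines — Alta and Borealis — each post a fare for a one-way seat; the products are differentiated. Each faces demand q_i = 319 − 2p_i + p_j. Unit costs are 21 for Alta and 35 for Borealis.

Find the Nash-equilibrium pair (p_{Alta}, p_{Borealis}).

122.2, 127.8

Alta's profit: π = (p_{Alta} − 21)(319 − 2p_{Alta} + p_{Borealis}).
∂π/∂p_{Alta} = 361 − 4p_{Alta} + p_{Borealis} = 0 ⇒ p_{Alta} = 90.25 + 0.25p_{Borealis}.
Similarly p_{Borealis} = 97.25 + 0.25p_{Alta}.
Plugging p_{Borealis} into Alta's best response: p_{Alta} = 90.25 + 0.25(97.25 + 0.25p_{Alta}) ⇒ 0.9375p_{Alta} = 114.5625, so p_{Alta} = 122.2.
Then p_{Borealis} = 97.25 + 0.25·122.2 = 127.8.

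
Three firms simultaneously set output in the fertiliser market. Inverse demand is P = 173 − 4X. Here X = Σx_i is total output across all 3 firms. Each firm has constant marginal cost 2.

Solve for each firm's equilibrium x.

10.6875

A representative firm's profit is π_i = x_i(173 − 4X) − 2x_i, with X = x_i + Σ_{j≠i} x_j.
First-order condition: 171 − 8x_i − 4Σ_{j≠i} x_j = 0.
With identical firms, set every x_j = x: then 171 − 8x − 8x = 0, i.e. x = 171/16 = 10.6875.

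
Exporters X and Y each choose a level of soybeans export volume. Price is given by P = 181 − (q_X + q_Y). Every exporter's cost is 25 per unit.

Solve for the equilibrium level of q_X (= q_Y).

Exporter X's profit: π = q_X(181 − (q_X + q_Y)) − 25q_X.
∂π/∂q_X = 156 − 2q_X − q_Y = 0, so q_X = 78 − 0.5q_Y.
Setting q_X = q_Y in the reaction function: q_X = 78 − 0.5q_X, so q_X = 78 / 1.5 = 52.

52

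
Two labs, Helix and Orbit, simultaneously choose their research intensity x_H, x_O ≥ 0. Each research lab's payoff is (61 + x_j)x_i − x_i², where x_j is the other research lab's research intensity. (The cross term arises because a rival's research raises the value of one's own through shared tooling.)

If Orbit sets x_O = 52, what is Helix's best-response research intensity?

56.5

Helix's payoff is (61 + x_O)x_H − x_H².
∂π/∂x_H = 61 + x_O − 2x_H = 0, so x_H = 30.5 + 0.5x_O.
At x_O = 52: x_H = 30.5 + 0.5·52 = 56.5.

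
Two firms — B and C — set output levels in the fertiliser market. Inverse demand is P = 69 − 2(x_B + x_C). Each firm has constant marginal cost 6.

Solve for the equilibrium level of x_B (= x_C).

Firm B's profit: π = x_B(69 − 2(x_B + x_C)) − 6x_B.
∂π/∂x_B = 63 − 4x_B − 2x_C = 0, so x_B = 15.75 − 0.5x_C.
Setting x_B = x_C in the reaction function: x_B = 15.75 − 0.5x_B, so x_B = 15.75 / 1.5 = 10.5.

10.5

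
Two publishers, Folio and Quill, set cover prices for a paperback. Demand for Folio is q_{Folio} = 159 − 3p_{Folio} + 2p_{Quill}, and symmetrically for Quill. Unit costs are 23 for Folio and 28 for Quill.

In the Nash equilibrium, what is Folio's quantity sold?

104.8125

Folio's profit: π = (p_{Folio} − 23)(159 − 3p_{Folio} + 2p_{Quill}).
∂π/∂p_{Folio} = 228 − 6p_{Folio} + 2p_{Quill} = 0 ⇒ p_{Folio} = 38 + (1/3)p_{Quill}.
Similarly p_{Quill} = 40.5 + (1/3)p_{Folio}.
Solving the two reaction functions simultaneously: (1 − (1/3)(1/3))p_{Folio} = 38 + (1/3)·40.5, so (8/9)p_{Folio} = 51.5 and p_{Folio} = 57.9375.
Then p_{Quill} = 40.5 + (1/3)·57.9375 = 59.8125.
q_{Folio} = 159 − 3·57.9375 + 2·59.8125 = 104.8125.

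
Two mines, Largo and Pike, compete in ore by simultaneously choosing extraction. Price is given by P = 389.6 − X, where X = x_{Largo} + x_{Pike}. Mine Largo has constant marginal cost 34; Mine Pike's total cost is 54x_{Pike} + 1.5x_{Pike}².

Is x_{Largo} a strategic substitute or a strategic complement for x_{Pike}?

Mine Largo's profit: π = x_{Largo}(389.6 − (x_{Largo} + x_{Pike})) − 34x_{Largo}.
∂π/∂x_{Largo} = 355.6 − 2x_{Largo} − x_{Pike} = 0, so x_{Largo} = 177.8 − 0.5x_{Pike}.
The best-response slope dx_{Largo}/dx_{Pike} = −0.5 < 0: the reaction function is downward-sloping, so the choices are strategic substitutes.

strategic substitutes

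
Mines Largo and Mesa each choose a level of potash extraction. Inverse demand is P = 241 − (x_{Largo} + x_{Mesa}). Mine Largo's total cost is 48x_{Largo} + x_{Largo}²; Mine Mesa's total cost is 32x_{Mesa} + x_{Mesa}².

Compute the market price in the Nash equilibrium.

Mine Largo's profit: π = x_{Largo}(241 − (x_{Largo} + x_{Mesa})) − 48x_{Largo} − x_{Largo}².
∂π/∂x_{Largo} = 193 − 4x_{Largo} − x_{Mesa} = 0, so x_{Largo} = 48.25 − 0.25x_{Mesa}.
By the same steps for Mesa: x_{Mesa} = 52.25 − 0.25x_{Largo}.
Plugging x_{Mesa} into Largo's best response: x_{Largo} = 48.25 − 0.25(52.25 − 0.25x_{Largo}) ⇒ 0.9375x_{Largo} = 35.1875, so x_{Largo} = 563/15.
Then x_{Mesa} = 52.25 − 0.25·(563/15) = 643/15.
Equilibrium price: P = 241 − 80.4 = 160.6.

160.6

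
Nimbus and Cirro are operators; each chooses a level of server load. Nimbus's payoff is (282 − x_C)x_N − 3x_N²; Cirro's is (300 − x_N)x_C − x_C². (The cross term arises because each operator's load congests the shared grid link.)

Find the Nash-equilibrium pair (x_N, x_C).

24, 138

Expanding Nimbus's payoff: 282x_N − x_Cx_N − 3x_N².
∂π/∂x_N = 282 − x_C − 6x_N = 0, so x_N = 47 − (1/6)x_C.
Likewise for Cirro: x_C = 150 − 0.5x_N.
Plugging x_C into Nimbus's best response: x_N = 47 − (1/6)(150 − 0.5x_N) ⇒ (11/12)x_N = 22, so x_N = 24.
Then x_C = 150 − 0.5·24 = 138.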